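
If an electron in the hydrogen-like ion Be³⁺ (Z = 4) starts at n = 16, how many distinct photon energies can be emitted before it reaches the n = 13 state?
6

The electron can occupy levels n = 13, 14, ..., 16 during de-excitation — that is m = 16 - 13 + 1 = 4 distinct levels.

The number of distinct spectral lines equals the number of ways to choose 2 of these m levels (each pair gives one possible emission transition):

Number of lines = m(m-1)/2 = 4×3/2 = 6

These correspond to all possible transitions between the 4 levels:
16 → 15, 16 → 14, 16 → 13, 15 → 14, 15 → 13, 14 → 13

Each transition produces a photon with a unique energy (and thus wavelength). This count does not depend on Z.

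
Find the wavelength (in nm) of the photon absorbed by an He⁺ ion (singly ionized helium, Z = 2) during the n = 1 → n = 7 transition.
23.256246 nm

First, find the transition energy using E_n = -13.6057 Z² / n² eV:
E_1 = -13.6057 × 2² / 1² = -54.42280000 eV
E_7 = -13.6057 × 2² / 7² = -1.11066939 eV

Photon energy: |ΔE| = |E_7 - E_1| = 53.31213061 eV

Convert to wavelength using E = hc/λ with hc = 1239.84 eV·nm:
λ = hc/E = 1239.84 eV·nm / 53.31213061 eV
λ = 23.256246 nm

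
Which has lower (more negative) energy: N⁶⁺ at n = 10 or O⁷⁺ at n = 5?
O⁷⁺ at n = 5 (E = -34.8306 eV)

Using E_n = -13.6057 Z² / n² eV:

N⁶⁺ (Z = 7) at n = 10:
E = -13.6057 × 7² / 10² = -13.6057 × 49 / 100 = -6.6667930 eV

O⁷⁺ (Z = 8) at n = 5:
E = -13.6057 × 8² / 5² = -13.6057 × 64 / 25 = -34.8305920 eV

Since -34.8305920 eV < -6.6667930 eV,
O⁷⁺ at n = 5 is more tightly bound (requires more energy to ionize).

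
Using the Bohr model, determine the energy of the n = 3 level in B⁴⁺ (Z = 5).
-37.79361 eV

For hydrogen-like ions, the energy levels scale with Z²:
E_n = -13.6057 Z² / n² eV

For B⁴⁺ (Z = 5) at n = 3:
E_3 = -13.6057 × 5² / 3²
E_3 = -13.6057 × 25 / 9
E_3 = -340.1425 / 9
E_3 = -37.79361 eV

The energy is 25 times more negative than hydrogen at the same n due to the stronger nuclear charge.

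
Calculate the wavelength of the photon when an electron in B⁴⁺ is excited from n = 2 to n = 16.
14.8117 nm

First, find the transition energy using E_n = -13.6057 Z² / n² eV:
E_2 = -13.6057 × 5² / 2² = -85.035625 eV
E_16 = -13.6057 × 5² / 16² = -1.328682 eV

Photon energy: |ΔE| = |E_16 - E_2| = 83.706943 eV

Convert to wavelength using E = hc/λ with hc = 1239.84 eV·nm:
λ = hc/E = 1239.84 eV·nm / 83.706943 eV
λ = 14.8117 nm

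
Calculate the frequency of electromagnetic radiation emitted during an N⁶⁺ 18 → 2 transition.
3.9803e+16 Hz

First, find the transition energy:
E_18 = -13.6057 × 7² / 18² = -2.05765 eV
E_2 = -13.6057 × 7² / 2² = -166.66983 eV
|ΔE| = |E_2 - E_18| = 164.61218 eV

Convert to Joules: E = 164.61218 eV × (1.602177 × 10⁻¹⁹ J/eV) = 2.637378e-17 J

Using E = hf:
f = E/h = 2.637378e-17 J / (6.62607 × 10⁻³⁴ J·s)
f = 3.9803e+16 Hz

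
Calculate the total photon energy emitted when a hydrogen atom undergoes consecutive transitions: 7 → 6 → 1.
13.33 eV

The energy levels of hydrogen are E_n = -13.6057 / n² eV.

First transition (7 → 6):
ΔE₁ = |E_6 - E_7|
ΔE₁ = |-0.37793611 - (-0.27766735)| = 0.10027 eV

Second transition (6 → 1):
ΔE₂ = |E_1 - E_6|
ΔE₂ = |-13.60570000 - (-0.37793611)| = 13.22776 eV

Total energy released:
E_total = ΔE₁ + ΔE₂ = 0.10027 + 13.22776 = 13.33 eV

Note: This equals the direct transition 7 → 1: 13.33 eV ✓
Energy is conserved regardless of the path taken.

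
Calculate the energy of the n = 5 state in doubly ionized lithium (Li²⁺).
-4.8981 eV

For hydrogen-like ions, the energy levels scale with Z²:
E_n = -13.6057 Z² / n² eV

For Li²⁺ (Z = 3) at n = 5:
E_5 = -13.6057 × 3² / 5²
E_5 = -13.6057 × 9 / 25
E_5 = -122.4513 / 25
E_5 = -4.8981 eV

The energy is 9 times more negative than hydrogen at the same n due to the stronger nuclear charge.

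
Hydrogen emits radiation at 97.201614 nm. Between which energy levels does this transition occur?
n = 4 → n = 1

First, find the photon energy from the wavelength (hc = 1239.84 eV·nm):
E = hc/λ = 1239.84 eV·nm / 97.201614 nm = 12.755344 eV

The energy levels of hydrogen satisfy E_n = -13.6057 / n² eV, so an emission n_i → n_f releases
ΔE = 13.6057 × (1/n_f² − 1/n_i²) eV.

Setting ΔE equal to the photon energy:
1/n_f² − 1/n_i² = 12.755344 / 13.6057 = 0.93750002

Since 1/n_i² must be positive, we need 1/n_f² > 0.93750002, i.e. n_f ≤ 1. For each allowed n_f, solve n_i = (1/n_f² − 0.93750002)^(−1/2) and check whether it is a whole number:
  n_f = 1: 1/n_i² = 1.00000000 − 0.93750002 = 0.06249998 → n_i = 4.000  → integer, n_i = 4 ✓

Only n_f = 1 gives an integer upper level, n_i = 4.

The transition is from n = 4 to n = 1 (emission).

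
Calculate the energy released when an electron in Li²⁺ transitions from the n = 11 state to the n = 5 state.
3.886 eV

The energy levels are E_n = -13.6057 Z² eV / n².

Energy at n = 11: E_11 = -13.6057 × 3² / 11² = -1.011994 eV
Energy at n = 5: E_5 = -13.6057 × 3² / 5² = -4.898052 eV

For emission (electron falling to lower state), the photon energy is:
E_photon = E_11 - E_5 = |-1.011994 - (-4.898052)|
E_photon = 3.886 eV

This energy is carried away by the emitted photon.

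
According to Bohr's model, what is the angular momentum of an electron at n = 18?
1.898e-33 J·s (or 18ℏ)

In the Bohr model, angular momentum is quantized:
L = nℏ

where ℏ = h/(2π) = 1.05457e-34 J·s

For n = 18:
L = 18 × 1.05457e-34 J·s
L = 1.898e-33 J·s

This can also be written as L = 18ℏ.
The angular momentum is an integer multiple of the reduced Planck constant.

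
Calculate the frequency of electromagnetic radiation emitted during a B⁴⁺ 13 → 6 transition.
1.7980e+15 Hz

First, find the transition energy:
E_13 = -13.6057 × 5² / 13² = -2.0126775 eV
E_6 = -13.6057 × 5² / 6² = -9.4484028 eV
|ΔE| = |E_6 - E_13| = 7.4357253 eV

Convert to Joules: E = 7.4357253 eV × (1.602177 × 10⁻¹⁹ J/eV) = 1.191335e-18 J

Using E = hf:
f = E/h = 1.191335e-18 J / (6.62607 × 10⁻³⁴ J·s)
f = 1.7980e+15 Hz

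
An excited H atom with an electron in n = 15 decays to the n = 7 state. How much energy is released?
0.2172 eV

The energy levels are E_n = -13.6057 eV / n².

Energy at n = 15: E_15 = -13.6057 / 15² = -0.0604698 eV
Energy at n = 7: E_7 = -13.6057 / 7² = -0.2776673 eV

For emission (electron falling to lower state), the photon energy is:
E_photon = E_15 - E_7 = |-0.0604698 - (-0.2776673)|
E_photon = 0.2172 eV

This energy is carried away by the emitted photon.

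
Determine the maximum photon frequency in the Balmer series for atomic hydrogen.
8.22e+14 Hz

The series limit corresponds to the transition from n = ∞ to n = 2.
This is the highest energy (shortest wavelength) transition in the Balmer series.

E_∞ = 0 eV
E_2 = -13.6057 / 2² = -3.40143 eV

Energy at series limit:
ΔE = E_∞ - E_2 = 0 - (-3.40143) = 3.40143 eV
E = 3.40143 eV × (1.602177 × 10⁻¹⁹ J/eV) = 5.4497e-19 J
f = E/h = 5.4497e-19 J / (6.62607 × 10⁻³⁴ J·s) = 8.22e+14 Hz

This energy equals the ionization energy from the n = 2 state of hydrogen.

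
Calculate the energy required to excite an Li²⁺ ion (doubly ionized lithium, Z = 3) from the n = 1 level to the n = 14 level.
121.827 eV

The energy levels of a hydrogen-like atom are E_n = -13.6057 Z² eV / n².

Energy at n = 1: E_1 = -13.6057 × 3² / 1² = -122.451300 eV
Energy at n = 14: E_14 = -13.6057 × 3² / 14² = -0.624752 eV

The excitation energy is the difference:
ΔE = E_14 - E_1
ΔE = -0.624752 - (-122.451300)
ΔE = 121.827 eV

Since this is positive, energy must be absorbed (photon absorption).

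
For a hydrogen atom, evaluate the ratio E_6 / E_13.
4.69

Using E_n = -13.6057 Z² / n² eV with Z = 1:

E_6 = -13.6057 / 6² = -13.6057 / 36 = -0.37793611 eV
E_13 = -13.6057 / 13² = -13.6057 / 169 = -0.08050710 eV

The ratio is:
E_6/E_13 = (-0.37793611) / (-0.08050710)
E_6/E_13 = (-13.6057/36) / (-13.6057/169)
E_6/E_13 = 169/36
E_6/E_13 = 4.69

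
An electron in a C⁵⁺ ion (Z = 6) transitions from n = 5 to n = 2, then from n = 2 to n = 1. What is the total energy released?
470.213 eV

The energy levels of C⁵⁺ are E_n = -13.6057 × 6² / n² eV.

First transition (5 → 2):
ΔE₁ = |E_2 - E_5|
ΔE₁ = |-122.451300000 - (-19.592208000)| = 102.859092 eV

Second transition (2 → 1):
ΔE₂ = |E_1 - E_2|
ΔE₂ = |-489.805200000 - (-122.451300000)| = 367.353900 eV

Total energy released:
E_total = ΔE₁ + ΔE₂ = 102.859092 + 367.353900 = 470.213 eV

Note: This equals the direct transition 5 → 1: 470.213 eV ✓
Energy is conserved regardless of the path taken.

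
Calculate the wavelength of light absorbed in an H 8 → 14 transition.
8659.78016 nm

First, find the transition energy using E_n = -13.6057 / n² eV:
E_8 = -13.6057 / 8² = -0.21258906250 eV
E_14 = -13.6057 / 14² = -0.06941683673 eV

Photon energy: |ΔE| = |E_14 - E_8| = 0.14317222577 eV

Convert to wavelength using E = hc/λ with hc = 1239.84 eV·nm:
λ = hc/E = 1239.84 eV·nm / 0.14317222577 eV
λ = 8659.78016 nm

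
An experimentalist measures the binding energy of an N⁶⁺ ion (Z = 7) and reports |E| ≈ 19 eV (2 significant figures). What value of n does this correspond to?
n = 6

The exact energy levels follow E_n = -13.6057 Z² / n² eV with Z = 7.

The measured value (-19 eV) is reported to only 2 significant figures, so we must test candidate n values and see which one matches to that precision.

Candidate energies:
  n = 4:  E = -13.6057 × 7² / 4² = -41.66746 eV
  n = 5:  E = -13.6057 × 7² / 5² = -26.66717 eV
  n = 6:  E = -13.6057 × 7² / 6² = -18.51887 eV  ← matches
  n = 7:  E = -13.6057 × 7² / 7² = -13.60570 eV
  n = 8:  E = -13.6057 × 7² / 8² = -10.41686 eV

Checking against the measurement of -19 eV (2 sig figs), only n = 6 agrees:
E_6 = -18.51887 eV, which rounds to -19 eV ✓

Therefore n = 6.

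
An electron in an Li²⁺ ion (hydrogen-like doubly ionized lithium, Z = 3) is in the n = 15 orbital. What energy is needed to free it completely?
0.5442 eV

The ionization energy is the energy needed to remove the electron completely (n → ∞).

For a hydrogen-like ion with Z = 3, E_n = -13.6057 Z² / n² eV.

At n = 15: E_15 = -13.6057 × 3² / 15² = -0.5442280 eV
At n = ∞: E_∞ = 0 eV

Ionization energy = E_∞ - E_15 = 0 - (-0.5442280) = 0.5442280 eV
Ionization energy ≈ 0.5442 eV

This is also called the binding energy of the electron in state n = 15.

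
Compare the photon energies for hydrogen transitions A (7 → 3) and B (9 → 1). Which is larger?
9 → 1

Calculate the energy for each transition:

Transition 7 → 3:
ΔE₁ = |E_3 - E_7| = |-13.6057/3² - (-13.6057/7²)|
ΔE₁ = |-1.51174444 - (-0.27766735)| = 1.23408 eV

Transition 9 → 1:
ΔE₂ = |E_1 - E_9| = |-13.6057/1² - (-13.6057/9²)|
ΔE₂ = |-13.60570000 - (-0.16797160)| = 13.43773 eV

Since 13.43773 eV > 1.23408 eV, the transition 9 → 1 emits the more energetic photon.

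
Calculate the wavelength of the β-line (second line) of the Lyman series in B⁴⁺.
4.1007 nm

The lines of a series are numbered from the longest wavelength (smallest ΔE) outward; the second line is the transition from n = n_f + 2 to n_f.
The Lyman series has all transitions ending at n_f = 1.

For B⁴⁺ (Z = 5), the second line (β-line) is the jump from n = 3 to n = 1:
E_3 = -13.6057 × 5² / 3² = -37.793611 eV
E_1 = -13.6057 × 5² / 1² = -340.142500 eV
ΔE = E_3 - E_1 = 302.348889 eV

λ = hc/E = 1239.84 eV·nm / 302.348889 eV
λ = 4.1007 nm

This is the β-line of the Lyman series in B⁴⁺.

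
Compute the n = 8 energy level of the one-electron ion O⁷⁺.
-13.605700 eV

For hydrogen-like ions, the energy levels scale with Z²:
E_n = -13.6057 Z² / n² eV

For O⁷⁺ (Z = 8) at n = 8:
E_8 = -13.6057 × 8² / 8²
E_8 = -13.6057 × 64 / 64
E_8 = -870.7648 / 64
E_8 = -13.605700 eV

The energy is 64 times more negative than hydrogen at the same n due to the stronger nuclear charge.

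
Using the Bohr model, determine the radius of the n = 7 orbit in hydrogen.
2.5930 nm (or 25.9297 Å)

The Bohr radius formula is:
r_n = n² a₀ / Z

where a₀ = 0.0529177 nm is the Bohr radius.

For H (Z = 1) at n = 7:
r_7 = 7² × 0.0529177 nm / 1
r_7 = 49 × 0.0529177 nm / 1
r_7 = 2.59297 nm / 1
r_7 = 2.5930 nm

The electron orbits at approximately 2.5930 nm from the nucleus.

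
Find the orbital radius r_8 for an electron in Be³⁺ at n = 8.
0.8467 nm (or 8.4668 Å)

The Bohr radius formula is:
r_n = n² a₀ / Z

where a₀ = 0.0529177 nm is the Bohr radius.

For Be³⁺ (Z = 4) at n = 8:
r_8 = 8² × 0.0529177 nm / 4
r_8 = 64 × 0.0529177 nm / 4
r_8 = 3.38673 nm / 4
r_8 = 0.8467 nm

The electron orbits at approximately 0.8467 nm from the nucleus.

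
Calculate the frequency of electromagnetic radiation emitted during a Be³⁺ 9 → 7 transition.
4.2439e+14 Hz

First, find the transition energy:
E_9 = -13.6057 × 4² / 9² = -2.6875457 eV
E_7 = -13.6057 × 4² / 7² = -4.4426776 eV
|ΔE| = |E_7 - E_9| = 1.7551319 eV

Convert to Joules: E = 1.7551319 eV × (1.602177 × 10⁻¹⁹ J/eV) = 2.812032e-19 J

Using E = hf:
f = E/h = 2.812032e-19 J / (6.62607 × 10⁻³⁴ J·s)
f = 4.2439e+14 Hz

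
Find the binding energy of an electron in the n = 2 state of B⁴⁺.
85.035625 eV

The ionization energy is the energy needed to remove the electron completely (n → ∞).

For a hydrogen-like ion with Z = 5, E_n = -13.6057 Z² / n² eV.

At n = 2: E_2 = -13.6057 × 5² / 2² = -85.035625000 eV
At n = ∞: E_∞ = 0 eV

Ionization energy = E_∞ - E_2 = 0 - (-85.035625000) = 85.035625000 eV
Ionization energy ≈ 85.035625 eV

This is also called the binding energy of the electron in state n = 2.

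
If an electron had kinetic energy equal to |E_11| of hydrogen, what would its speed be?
1.989e+05 m/s (or 0.066340% of c)

The binding energy at n = 11 for hydrogen is:
E_11 = -13.6057/11² = -0.11244380 eV
|E_11| = 0.11244380 eV

Convert to Joules:
KE = 0.11244380 eV × (1.602177 × 10⁻¹⁹ J/eV) = 1.80155e-20 J

Using KE = ½mv²:
v = √(2·KE/m_e)
v = √(2 × 1.80155e-20 J / 9.10938 × 10⁻³¹ kg)
v = 1.989e+05 m/s

This is approximately 0.066340% the speed of light.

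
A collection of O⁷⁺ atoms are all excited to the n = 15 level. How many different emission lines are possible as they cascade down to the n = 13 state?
3

The electron can occupy levels n = 13, 14, ..., 15 during de-excitation — that is m = 15 - 13 + 1 = 3 distinct levels.

The number of distinct spectral lines equals the number of ways to choose 2 of these m levels (each pair gives one possible emission transition):

Number of lines = m(m-1)/2 = 3×2/2 = 3

These correspond to all possible transitions between the 3 levels:
15 → 14, 15 → 13, 14 → 13

Each transition produces a photon with a unique energy (and thus wavelength). This count does not depend on Z.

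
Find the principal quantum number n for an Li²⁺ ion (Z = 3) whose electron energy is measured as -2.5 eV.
n = 7

The exact energy levels follow E_n = -13.6057 Z² / n² eV with Z = 3.

The measured value (-2.5 eV) is reported to only 2 significant figures, so we must test candidate n values and see which one matches to that precision.

Candidate energies:
  n = 5:  E = -13.6057 × 3² / 5² = -4.898052 eV
  n = 6:  E = -13.6057 × 3² / 6² = -3.401425 eV
  n = 7:  E = -13.6057 × 3² / 7² = -2.499006 eV  ← matches
  n = 8:  E = -13.6057 × 3² / 8² = -1.913302 eV
  n = 9:  E = -13.6057 × 3² / 9² = -1.511744 eV

Checking against the measurement of -2.5 eV (2 sig figs), only n = 7 agrees:
E_7 = -2.499006 eV, which rounds to -2.5 eV ✓

Therefore n = 7.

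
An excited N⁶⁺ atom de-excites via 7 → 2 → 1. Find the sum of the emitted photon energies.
653.074 eV

The energy levels of N⁶⁺ are E_n = -13.6057 × 7² / n² eV.

First transition (7 → 2):
ΔE₁ = |E_2 - E_7|
ΔE₁ = |-166.669825000 - (-13.605700000)| = 153.064125 eV

Second transition (2 → 1):
ΔE₂ = |E_1 - E_2|
ΔE₂ = |-666.679300000 - (-166.669825000)| = 500.009475 eV

Total energy released:
E_total = ΔE₁ + ΔE₂ = 153.064125 + 500.009475 = 653.074 eV

Note: This equals the direct transition 7 → 1: 653.074 eV ✓
Energy is conserved regardless of the path taken.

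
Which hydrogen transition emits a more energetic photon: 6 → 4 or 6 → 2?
6 → 2

Calculate the energy for each transition:

Transition 6 → 4:
ΔE₁ = |E_4 - E_6| = |-13.6057/4² - (-13.6057/6²)|
ΔE₁ = |-0.85035625 - (-0.37793611)| = 0.47242 eV

Transition 6 → 2:
ΔE₂ = |E_2 - E_6| = |-13.6057/2² - (-13.6057/6²)|
ΔE₂ = |-3.40142500 - (-0.37793611)| = 3.02349 eV

Since 3.02349 eV > 0.47242 eV, the transition 6 → 2 emits the more energetic photon.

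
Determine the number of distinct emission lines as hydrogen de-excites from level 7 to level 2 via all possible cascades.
15

The electron can occupy levels n = 2, 3, ..., 7 during de-excitation — that is m = 7 - 2 + 1 = 6 distinct levels.

The number of distinct spectral lines equals the number of ways to choose 2 of these m levels (each pair gives one possible emission transition):

Number of lines = m(m-1)/2 = 6×5/2 = 15

These correspond to all possible transitions between the 6 levels:
7 → 6, 7 → 5, 7 → 4, 7 → 3, 7 → 2, 6 → 5, 6 → 4, 6 → 3...

Each transition produces a photon with a unique energy (and thus wavelength). This count does not depend on Z.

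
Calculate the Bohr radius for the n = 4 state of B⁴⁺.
0.1693 nm (or 1.6934 Å)

The Bohr radius formula is:
r_n = n² a₀ / Z

where a₀ = 0.0529177 nm is the Bohr radius.

For B⁴⁺ (Z = 5) at n = 4:
r_4 = 4² × 0.0529177 nm / 5
r_4 = 16 × 0.0529177 nm / 5
r_4 = 0.84668 nm / 5
r_4 = 0.1693 nm

The electron orbits at approximately 0.1693 nm from the nucleus.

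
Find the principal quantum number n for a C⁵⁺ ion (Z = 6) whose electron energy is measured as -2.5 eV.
n = 14

The exact energy levels follow E_n = -13.6057 Z² / n² eV with Z = 6.

The measured value (-2.5 eV) is reported to only 2 significant figures, so we must test candidate n values and see which one matches to that precision.

Candidate energies:
  n = 12:  E = -13.6057 × 6² / 12² = -3.40143 eV
  n = 13:  E = -13.6057 × 6² / 13² = -2.89826 eV
  n = 14:  E = -13.6057 × 6² / 14² = -2.49901 eV  ← matches
  n = 15:  E = -13.6057 × 6² / 15² = -2.17691 eV
  n = 16:  E = -13.6057 × 6² / 16² = -1.91330 eV

Checking against the measurement of -2.5 eV (2 sig figs), only n = 14 agrees:
E_14 = -2.49901 eV, which rounds to -2.5 eV ✓

Therefore n = 14.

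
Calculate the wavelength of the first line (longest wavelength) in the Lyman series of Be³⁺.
7.59388 nm

The longest wavelength corresponds to the smallest energy transition in the series.
The Lyman series has all transitions ending at n_f = 1.

For Be³⁺ (Z = 4), the first line (α-line) is the jump from n = 2 to n = 1:
E_2 = -13.6057 × 4² / 2² = -54.4228000 eV
E_1 = -13.6057 × 4² / 1² = -217.6912000 eV
ΔE = E_2 - E_1 = 163.2684000 eV

λ = hc/E = 1239.84 eV·nm / 163.2684000 eV
λ = 7.59388 nm

This is the α-line of the Lyman series in Be³⁺.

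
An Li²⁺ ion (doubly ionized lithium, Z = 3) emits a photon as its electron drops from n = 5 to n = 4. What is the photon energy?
2.76 eV

The energy levels are E_n = -13.6057 Z² eV / n².

Energy at n = 5: E_5 = -13.6057 × 3² / 5² = -4.89805 eV
Energy at n = 4: E_4 = -13.6057 × 3² / 4² = -7.65321 eV

For emission (electron falling to lower state), the photon energy is:
E_photon = E_5 - E_4 = |-4.89805 - (-7.65321)|
E_photon = 2.76 eV

This energy is carried away by the emitted photon.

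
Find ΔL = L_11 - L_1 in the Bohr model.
1.0546e-33 J·s (or 10ℏ)

In the Bohr model, L_n = nℏ where ℏ = 1.054572e-34 J·s.

L_11 = 11ℏ = 1.160029e-33 J·s
L_1 = 1ℏ = 1.054572e-34 J·s

ΔL = L_11 - L_1 = (11 - 1)ℏ = 10ℏ
ΔL = 10 × 1.054572e-34 J·s = 1.0546e-33 J·s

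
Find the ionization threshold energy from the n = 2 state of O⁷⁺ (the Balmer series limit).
217.69120 eV

The series limit corresponds to the transition from n = ∞ to n = 2.
This is the highest energy (shortest wavelength) transition in the Balmer series.

E_∞ = 0 eV
E_2 = -13.6057 × 8² / 2² = -217.69120 eV

Energy at series limit:
ΔE = E_∞ - E_2 = 0 - (-217.69120) = 217.69120 eV

This energy equals the ionization energy from the n = 2 state of O⁷⁺.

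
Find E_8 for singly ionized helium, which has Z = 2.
-0.85 eV

For hydrogen-like ions, the energy levels scale with Z²:
E_n = -13.6057 Z² / n² eV

For He⁺ (Z = 2) at n = 8:
E_8 = -13.6057 × 2² / 8²
E_8 = -13.6057 × 4 / 64
E_8 = -54.4228 / 64
E_8 = -0.85 eV

The energy is 4 times more negative than hydrogen at the same n due to the stronger nuclear charge.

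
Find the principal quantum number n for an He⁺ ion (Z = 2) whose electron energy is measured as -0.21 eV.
n = 16

The exact energy levels follow E_n = -13.6057 Z² / n² eV with Z = 2.

The measured value (-0.21 eV) is reported to only 2 significant figures, so we must test candidate n values and see which one matches to that precision.

Candidate energies:
  n = 14:  E = -13.6057 × 2² / 14² = -0.27767 eV
  n = 15:  E = -13.6057 × 2² / 15² = -0.24188 eV
  n = 16:  E = -13.6057 × 2² / 16² = -0.21259 eV  ← matches
  n = 17:  E = -13.6057 × 2² / 17² = -0.18831 eV
  n = 18:  E = -13.6057 × 2² / 18² = -0.16797 eV

Checking against the measurement of -0.21 eV (2 sig figs), only n = 16 agrees:
E_16 = -0.21259 eV, which rounds to -0.21 eV ✓

Therefore n = 16.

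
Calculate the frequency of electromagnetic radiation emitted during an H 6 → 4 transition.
1.14e+14 Hz

First, find the transition energy:
E_6 = -13.6057 / 6² = -0.3779361 eV
E_4 = -13.6057 / 4² = -0.8503563 eV
|ΔE| = |E_4 - E_6| = 0.4724202 eV

Convert to Joules: E = 0.4724202 eV × (1.602177 × 10⁻¹⁹ J/eV) = 7.5690e-20 J

Using E = hf:
f = E/h = 7.5690e-20 J / (6.62607 × 10⁻³⁴ J·s)
f = 1.14e+14 Hz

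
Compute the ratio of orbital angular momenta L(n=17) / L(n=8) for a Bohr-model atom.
2.125

In the Bohr model, L_n = nℏ, so the ratio is purely the ratio of quantum numbers:

L_17/L_8 = 17ℏ / 8ℏ = 17/8 = 2.125

The angular momentum scales linearly with n.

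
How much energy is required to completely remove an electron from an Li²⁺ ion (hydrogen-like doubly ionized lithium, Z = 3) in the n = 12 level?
0.85036 eV

The ionization energy is the energy needed to remove the electron completely (n → ∞).

For a hydrogen-like ion with Z = 3, E_n = -13.6057 Z² / n² eV.

At n = 12: E_12 = -13.6057 × 3² / 12² = -0.85035625 eV
At n = ∞: E_∞ = 0 eV

Ionization energy = E_∞ - E_12 = 0 - (-0.85035625) = 0.85035625 eV
Ionization energy ≈ 0.85036 eV

This is also called the binding energy of the electron in state n = 12.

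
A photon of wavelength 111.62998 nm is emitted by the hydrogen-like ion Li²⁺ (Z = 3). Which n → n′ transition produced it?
n = 7 → n = 3

First, find the photon energy from the wavelength (hc = 1239.84 eV·nm):
E = hc/λ = 1239.84 eV·nm / 111.62998 nm = 11.106694 eV

The energy levels of Li²⁺ satisfy E_n = -13.6057 × 3² / n² eV, so an emission n_i → n_f releases
ΔE = 13.6057 × 3² × (1/n_f² − 1/n_i²) eV.

Setting ΔE equal to the photon energy:
1/n_f² − 1/n_i² = 11.106694 / (13.6057 × 3²) = 0.090702949

Since 1/n_i² must be positive, we need 1/n_f² > 0.090702949, i.e. n_f ≤ 3. For each allowed n_f, solve n_i = (1/n_f² − 0.090702949)^(−1/2) and check whether it is a whole number:
  n_f = 1: 1/n_i² = 1.000000000 − 0.090702949 = 0.909297051 → n_i = 1.049  (not an integer) ✗
  n_f = 2: 1/n_i² = 0.250000000 − 0.090702949 = 0.159297051 → n_i = 2.506  (not an integer) ✗
  n_f = 3: 1/n_i² = 0.111111111 − 0.090702949 = 0.020408162 → n_i = 7.000  → integer, n_i = 7 ✓

Only n_f = 3 gives an integer upper level, n_i = 7.

The transition is from n = 7 to n = 3 (emission).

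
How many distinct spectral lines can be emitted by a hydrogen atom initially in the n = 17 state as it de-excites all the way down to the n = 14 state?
6

The electron can occupy levels n = 14, 15, ..., 17 during de-excitation — that is m = 17 - 14 + 1 = 4 distinct levels.

The number of distinct spectral lines equals the number of ways to choose 2 of these m levels (each pair gives one possible emission transition):

Number of lines = m(m-1)/2 = 4×3/2 = 6

These correspond to all possible transitions between the 4 levels:
17 → 16, 17 → 15, 17 → 14, 16 → 15, 16 → 14, 15 → 14

Each transition produces a photon with a unique energy (and thus wavelength). This count does not depend on Z.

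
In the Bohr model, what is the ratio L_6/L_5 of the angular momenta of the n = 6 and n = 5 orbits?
1.200

In the Bohr model, L_n = nℏ, so the ratio is purely the ratio of quantum numbers:

L_6/L_5 = 6ℏ / 5ℏ = 6/5 = 1.200

The angular momentum scales linearly with n.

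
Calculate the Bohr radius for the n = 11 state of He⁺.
3.2015 nm (or 32.0152 Å)

The Bohr radius formula is:
r_n = n² a₀ / Z

where a₀ = 0.0529177 nm is the Bohr radius.

For He⁺ (Z = 2) at n = 11:
r_11 = 11² × 0.0529177 nm / 2
r_11 = 121 × 0.0529177 nm / 2
r_11 = 6.40304 nm / 2
r_11 = 3.2015 nm

The electron orbits at approximately 3.2015 nm from the nucleus.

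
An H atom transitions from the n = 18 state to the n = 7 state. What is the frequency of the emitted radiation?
5.69858e+13 Hz

First, find the transition energy:
E_18 = -13.6057 / 18² = -0.041992901 eV
E_7 = -13.6057 / 7² = -0.277667347 eV
|ΔE| = |E_7 - E_18| = 0.235674446 eV

Convert to Joules: E = 0.235674446 eV × (1.602177 × 10⁻¹⁹ J/eV) = 3.7759218e-20 J

Using E = hf:
f = E/h = 3.7759218e-20 J / (6.62607 × 10⁻³⁴ J·s)
f = 5.69858e+13 Hz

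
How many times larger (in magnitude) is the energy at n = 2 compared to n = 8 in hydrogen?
16.000000

Using E_n = -13.6057 Z² / n² eV with Z = 1:

E_2 = -13.6057 / 2² = -13.6057 / 4 = -3.401425000000 eV
E_8 = -13.6057 / 8² = -13.6057 / 64 = -0.212589062500 eV

The ratio is:
E_2/E_8 = (-3.401425000000) / (-0.212589062500)
E_2/E_8 = (-13.6057/4) / (-13.6057/64)
E_2/E_8 = 64/4
E_2/E_8 = 16.000000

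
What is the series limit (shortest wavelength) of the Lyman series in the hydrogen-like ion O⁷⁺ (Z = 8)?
1.42385 nm

The series limit corresponds to the transition from n = ∞ to n = 1.
This is the highest energy (shortest wavelength) transition in the Lyman series.

E_∞ = 0 eV
E_1 = -13.6057 × 8² / 1² = -870.7648000 eV

Energy at series limit:
ΔE = E_∞ - E_1 = 0 - (-870.7648000) = 870.7648000 eV
λ = hc/E = 1239.84 eV·nm / 870.7648000 eV = 1.42385 nm

This energy equals the ionization energy from the n = 1 state of O⁷⁺.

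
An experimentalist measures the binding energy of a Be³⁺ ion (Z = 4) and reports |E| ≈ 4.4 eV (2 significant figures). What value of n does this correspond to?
n = 7

The exact energy levels follow E_n = -13.6057 Z² / n² eV with Z = 4.

The measured value (-4.4 eV) is reported to only 2 significant figures, so we must test candidate n values and see which one matches to that precision.

Candidate energies:
  n = 5:  E = -13.6057 × 4² / 5² = -8.70765 eV
  n = 6:  E = -13.6057 × 4² / 6² = -6.04698 eV
  n = 7:  E = -13.6057 × 4² / 7² = -4.44268 eV  ← matches
  n = 8:  E = -13.6057 × 4² / 8² = -3.40143 eV
  n = 9:  E = -13.6057 × 4² / 9² = -2.68755 eV

Checking against the measurement of -4.4 eV (2 sig figs), only n = 7 agrees:
E_7 = -4.44268 eV, which rounds to -4.4 eV ✓

Therefore n = 7.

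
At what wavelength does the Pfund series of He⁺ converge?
569.54071 nm

The series limit corresponds to the transition from n = ∞ to n = 5.
This is the highest energy (shortest wavelength) transition in the Pfund series.

E_∞ = 0 eV
E_5 = -13.6057 × 2² / 5² = -2.176912000 eV

Energy at series limit:
ΔE = E_∞ - E_5 = 0 - (-2.176912000) = 2.176912000 eV
λ = hc/E = 1239.84 eV·nm / 2.176912000 eV = 569.54071 nm

This energy equals the ionization energy from the n = 5 state of He⁺.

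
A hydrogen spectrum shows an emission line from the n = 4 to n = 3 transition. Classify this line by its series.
Paschen series

The spectral series in hydrogen are named based on the final (lower) energy level:
- Lyman series: n_final = 1 (ultraviolet)
- Balmer series: n_final = 2 (visible/near-UV)
- Paschen series: n_final = 3 (infrared)
- Brackett series: n_final = 4 (infrared)
- Pfund series: n_final = 5 (far infrared)

Since this transition ends at n = 3, it belongs to the Paschen series.

For reference, this 4 → 3 line has photon energy
ΔE = 13.6057 eV × (1/3² - 1/4²) = 0.661388194 eV,
corresponding to wavelength λ = hc/ΔE = 1239.84 eV·nm / 0.661388194 eV = 1874.603 nm in the infrared region.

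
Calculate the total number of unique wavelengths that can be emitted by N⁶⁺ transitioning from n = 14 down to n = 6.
36

The electron can occupy levels n = 6, 7, ..., 14 during de-excitation — that is m = 14 - 6 + 1 = 9 distinct levels.

The number of distinct spectral lines equals the number of ways to choose 2 of these m levels (each pair gives one possible emission transition):

Number of lines = m(m-1)/2 = 9×8/2 = 36

These correspond to all possible transitions between the 9 levels:
14 → 13, 14 → 12, 14 → 11, 14 → 10, 14 → 9, 14 → 8, 14 → 7, 14 → 6...

Each transition produces a photon with a unique energy (and thus wavelength). This count does not depend on Z.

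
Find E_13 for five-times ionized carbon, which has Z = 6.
-2.898 eV

For hydrogen-like ions, the energy levels scale with Z²:
E_n = -13.6057 Z² / n² eV

For C⁵⁺ (Z = 6) at n = 13:
E_13 = -13.6057 × 6² / 13²
E_13 = -13.6057 × 36 / 169
E_13 = -489.8052 / 169
E_13 = -2.898 eV

The energy is 36 times more negative than hydrogen at the same n due to the stronger nuclear charge.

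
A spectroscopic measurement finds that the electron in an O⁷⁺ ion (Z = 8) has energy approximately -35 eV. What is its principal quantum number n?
n = 5

The exact energy levels follow E_n = -13.6057 Z² / n² eV with Z = 8.

The measured value (-35 eV) is reported to only 2 significant figures, so we must test candidate n values and see which one matches to that precision.

Candidate energies:
  n = 3:  E = -13.6057 × 8² / 3² = -96.75164 eV
  n = 4:  E = -13.6057 × 8² / 4² = -54.42280 eV
  n = 5:  E = -13.6057 × 8² / 5² = -34.83059 eV  ← matches
  n = 6:  E = -13.6057 × 8² / 6² = -24.18791 eV
  n = 7:  E = -13.6057 × 8² / 7² = -17.77071 eV

Checking against the measurement of -35 eV (2 sig figs), only n = 5 agrees:
E_5 = -34.83059 eV, which rounds to -35 eV ✓

Therefore n = 5.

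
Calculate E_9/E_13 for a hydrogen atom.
2.086

Using E_n = -13.6057 Z² / n² eV with Z = 1:

E_9 = -13.6057 / 9² = -13.6057 / 81 = -0.167971605 eV
E_13 = -13.6057 / 13² = -13.6057 / 169 = -0.080507101 eV

The ratio is:
E_9/E_13 = (-0.167971605) / (-0.080507101)
E_9/E_13 = (-13.6057/81) / (-13.6057/169)
E_9/E_13 = 169/81
E_9/E_13 = 2.086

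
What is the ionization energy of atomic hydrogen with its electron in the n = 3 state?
1.512 eV

The ionization energy is the energy needed to remove the electron completely (n → ∞).

For hydrogen, E_n = -13.6057 eV / n².

At n = 3: E_3 = -13.6057 / 3² = -1.511744 eV
At n = ∞: E_∞ = 0 eV

Ionization energy = E_∞ - E_3 = 0 - (-1.511744) = 1.511744 eV
Ionization energy ≈ 1.512 eV

This is also called the binding energy of the electron in state n = 3.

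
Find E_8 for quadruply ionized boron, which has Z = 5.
-5.315 eV

For hydrogen-like ions, the energy levels scale with Z²:
E_n = -13.6057 Z² / n² eV

For B⁴⁺ (Z = 5) at n = 8:
E_8 = -13.6057 × 5² / 8²
E_8 = -13.6057 × 25 / 64
E_8 = -340.1425 / 64
E_8 = -5.315 eV

The energy is 25 times more negative than hydrogen at the same n due to the stronger nuclear charge.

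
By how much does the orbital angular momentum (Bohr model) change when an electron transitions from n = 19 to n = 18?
1.0546e-34 J·s (or 1ℏ)

In the Bohr model, L_n = nℏ where ℏ = 1.054572e-34 J·s.

L_19 = 19ℏ = 2.003687e-33 J·s
L_18 = 18ℏ = 1.898230e-33 J·s

ΔL = L_19 - L_18 = (19 - 18)ℏ = 1ℏ
ΔL = 1 × 1.054572e-34 J·s = 1.0546e-34 J·s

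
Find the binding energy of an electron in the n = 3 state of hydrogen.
1.51174 eV

The ionization energy is the energy needed to remove the electron completely (n → ∞).

For hydrogen, E_n = -13.6057 eV / n².

At n = 3: E_3 = -13.6057 / 3² = -1.51174444 eV
At n = ∞: E_∞ = 0 eV

Ionization energy = E_∞ - E_3 = 0 - (-1.51174444) = 1.51174444 eV
Ionization energy ≈ 1.51174 eV

This is also called the binding energy of the electron in state n = 3.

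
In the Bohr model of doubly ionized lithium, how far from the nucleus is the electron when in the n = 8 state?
1.12891 nm (or 11.28911 Å)

The Bohr radius formula is:
r_n = n² a₀ / Z

where a₀ = 0.05291772 nm is the Bohr radius.

For Li²⁺ (Z = 3) at n = 8:
r_8 = 8² × 0.05291772 nm / 3
r_8 = 64 × 0.05291772 nm / 3
r_8 = 3.386734 nm / 3
r_8 = 1.12891 nm

The electron orbits at approximately 1.12891 nm from the nucleus.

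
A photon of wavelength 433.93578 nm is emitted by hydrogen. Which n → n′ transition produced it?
n = 5 → n = 2

First, find the photon energy from the wavelength (hc = 1239.84 eV·nm):
E = hc/λ = 1239.84 eV·nm / 433.93578 nm = 2.8571970 eV

The energy levels of hydrogen satisfy E_n = -13.6057 / n² eV, so an emission n_i → n_f releases
ΔE = 13.6057 × (1/n_f² − 1/n_i²) eV.

Setting ΔE equal to the photon energy:
1/n_f² − 1/n_i² = 2.8571970 / 13.6057 = 0.21000000

Since 1/n_i² must be positive, we need 1/n_f² > 0.21000000, i.e. n_f ≤ 2. For each allowed n_f, solve n_i = (1/n_f² − 0.21000000)^(−1/2) and check whether it is a whole number:
  n_f = 1: 1/n_i² = 1.00000000 − 0.21000000 = 0.79000000 → n_i = 1.125  (not an integer) ✗
  n_f = 2: 1/n_i² = 0.25000000 − 0.21000000 = 0.04000000 → n_i = 5.000  → integer, n_i = 5 ✓

Only n_f = 2 gives an integer upper level, n_i = 5.

The transition is from n = 5 to n = 2 (emission).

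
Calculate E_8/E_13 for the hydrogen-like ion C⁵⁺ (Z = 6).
2.640625

Using E_n = -13.6057 Z² / n² eV with Z = 6:

E_8 = -13.6057 × 6² / 8² = -489.8052 / 64 = -7.65320625000 eV
E_13 = -13.6057 × 6² / 13² = -489.8052 / 169 = -2.89825562130 eV

The ratio is:
E_8/E_13 = (-7.65320625000) / (-2.89825562130)
E_8/E_13 = (-489.8052/64) / (-489.8052/169)
E_8/E_13 = 169/64
E_8/E_13 = 2.640625
(Note: the Z² factors cancel in the ratio.)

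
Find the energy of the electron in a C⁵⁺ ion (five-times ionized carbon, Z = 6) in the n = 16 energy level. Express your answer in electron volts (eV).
-1.913 eV

The energy levels of a hydrogen-like atom are given by:
E_n = -13.6057 Z² / n² eV  (with Z = 6 for C⁵⁺)

For n = 16:
E_16 = -13.6057 × 6² / 16²
E_16 = -13.6057 × 36 / 256
E_16 = -1.913 eV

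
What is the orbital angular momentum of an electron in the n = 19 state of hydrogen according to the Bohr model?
2.004e-33 J·s (or 19ℏ)

In the Bohr model, angular momentum is quantized:
L = nℏ

where ℏ = h/(2π) = 1.05457e-34 J·s

For n = 19:
L = 19 × 1.05457e-34 J·s
L = 2.004e-33 J·s

This can also be written as L = 19ℏ.
The angular momentum is an integer multiple of the reduced Planck constant.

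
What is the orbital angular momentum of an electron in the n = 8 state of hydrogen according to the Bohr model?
8.437e-34 J·s (or 8ℏ)

In the Bohr model, angular momentum is quantized:
L = nℏ

where ℏ = h/(2π) = 1.05457e-34 J·s

For n = 8:
L = 8 × 1.05457e-34 J·s
L = 8.437e-34 J·s

This can also be written as L = 8ℏ.
The angular momentum is an integer multiple of the reduced Planck constant.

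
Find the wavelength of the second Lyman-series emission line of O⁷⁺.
1.601833 nm

The lines of a series are numbered from the longest wavelength (smallest ΔE) outward; the second line is the transition from n = n_f + 2 to n_f.
The Lyman series has all transitions ending at n_f = 1.

For O⁷⁺ (Z = 8), the second line (β-line) is the jump from n = 3 to n = 1:
E_3 = -13.6057 × 8² / 3² = -96.75164444 eV
E_1 = -13.6057 × 8² / 1² = -870.76480000 eV
ΔE = E_3 - E_1 = 774.01315556 eV

λ = hc/E = 1239.84 eV·nm / 774.01315556 eV
λ = 1.601833 nm

This is the β-line of the Lyman series in O⁷⁺.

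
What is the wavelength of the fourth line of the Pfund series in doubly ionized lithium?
366.13 nm

The lines of a series are numbered from the longest wavelength (smallest ΔE) outward; the fourth line is the transition from n = n_f + 4 to n_f.
The Pfund series has all transitions ending at n_f = 5.

For Li²⁺ (Z = 3), the fourth line (δ-line) is the jump from n = 9 to n = 5:
E_9 = -13.6057 × 3² / 9² = -1.511744 eV
E_5 = -13.6057 × 3² / 5² = -4.898052 eV
ΔE = E_9 - E_5 = 3.386308 eV

λ = hc/E = 1239.84 eV·nm / 3.386308 eV
λ = 366.13 nm

This is the δ-line of the Pfund series in Li²⁺.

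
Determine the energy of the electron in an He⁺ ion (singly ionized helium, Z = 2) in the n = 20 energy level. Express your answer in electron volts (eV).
-0.136057 eV

The energy levels of a hydrogen-like atom are given by:
E_n = -13.6057 Z² / n² eV  (with Z = 2 for He⁺)

For n = 20:
E_20 = -13.6057 × 2² / 20²
E_20 = -13.6057 × 4 / 400
E_20 = -0.136057 eV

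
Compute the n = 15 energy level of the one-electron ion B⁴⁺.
-1.51 eV

For hydrogen-like ions, the energy levels scale with Z²:
E_n = -13.6057 Z² / n² eV

For B⁴⁺ (Z = 5) at n = 15:
E_15 = -13.6057 × 5² / 15²
E_15 = -13.6057 × 25 / 225
E_15 = -340.1425 / 225
E_15 = -1.51 eV

The energy is 25 times more negative than hydrogen at the same n due to the stronger nuclear charge.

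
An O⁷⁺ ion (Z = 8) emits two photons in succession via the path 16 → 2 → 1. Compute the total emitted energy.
867.36 eV

The energy levels of O⁷⁺ are E_n = -13.6057 × 8² / n² eV.

First transition (16 → 2):
ΔE₁ = |E_2 - E_16|
ΔE₁ = |-217.69120000 - (-3.40142500)| = 214.28978 eV

Second transition (2 → 1):
ΔE₂ = |E_1 - E_2|
ΔE₂ = |-870.76480000 - (-217.69120000)| = 653.07360 eV

Total energy released:
E_total = ΔE₁ + ΔE₂ = 214.28978 + 653.07360 = 867.36 eV

Note: This equals the direct transition 16 → 1: 867.36 eV ✓
Energy is conserved regardless of the path taken.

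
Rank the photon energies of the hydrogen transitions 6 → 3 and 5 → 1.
5 → 1

Calculate the energy for each transition:

Transition 6 → 3:
ΔE₁ = |E_3 - E_6| = |-13.6057/3² - (-13.6057/6²)|
ΔE₁ = |-1.51174444444 - (-0.37793611111)| = 1.13380833 eV

Transition 5 → 1:
ΔE₂ = |E_1 - E_5| = |-13.6057/1² - (-13.6057/5²)|
ΔE₂ = |-13.60570000000 - (-0.54422800000)| = 13.06147200 eV

Since 13.06147200 eV > 1.13380833 eV, the transition 5 → 1 emits the more energetic photon.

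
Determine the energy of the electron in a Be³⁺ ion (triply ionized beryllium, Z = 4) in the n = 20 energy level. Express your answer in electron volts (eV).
-0.5442 eV

The energy levels of a hydrogen-like atom are given by:
E_n = -13.6057 Z² / n² eV  (with Z = 4 for Be³⁺)

For n = 20:
E_20 = -13.6057 × 4² / 20²
E_20 = -13.6057 × 16 / 400
E_20 = -0.5442 eV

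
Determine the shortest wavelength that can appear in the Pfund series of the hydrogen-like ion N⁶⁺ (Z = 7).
46.493119 nm

The series limit corresponds to the transition from n = ∞ to n = 5.
This is the highest energy (shortest wavelength) transition in the Pfund series.

E_∞ = 0 eV
E_5 = -13.6057 × 7² / 5² = -26.66717200 eV

Energy at series limit:
ΔE = E_∞ - E_5 = 0 - (-26.66717200) = 26.66717200 eV
λ = hc/E = 1239.84 eV·nm / 26.66717200 eV = 46.493119 nm

This energy equals the ionization energy from the n = 5 state of N⁶⁺.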